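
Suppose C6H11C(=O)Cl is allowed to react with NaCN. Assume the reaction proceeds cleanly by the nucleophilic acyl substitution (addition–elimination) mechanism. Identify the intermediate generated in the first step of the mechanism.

tetrahedral intermediate

Step 1: A lone pair on the C of CN⁻ attacks the electrophilic acyl carbon; the π(C=O) electrons move onto oxygen, giving a tetrahedral intermediate.
After step 1 the species present is a tetrahedral intermediate.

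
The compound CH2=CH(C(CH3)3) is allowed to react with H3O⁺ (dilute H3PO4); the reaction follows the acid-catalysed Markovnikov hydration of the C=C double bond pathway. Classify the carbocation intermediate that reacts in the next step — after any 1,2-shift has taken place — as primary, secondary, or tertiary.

Step 1: Protonation of the alkene by H3O⁺: the π bond acts as the nucleophile and picks up H⁺, giving the more stable (Markovnikov) secondary carbocation. H2O is released.
Step 2: A methyl group with its bonding pair migrates from the adjacent tert-butyl carbon to the cationic centre — a 1,2-methyl shift — upgrading the secondary cation to a tertiary one.
The cation rearranges from secondary to tertiary via a 1,2-methyl shift from the adjacent tert-butyl carbon; the tertiary cation is what reacts next.

tertiary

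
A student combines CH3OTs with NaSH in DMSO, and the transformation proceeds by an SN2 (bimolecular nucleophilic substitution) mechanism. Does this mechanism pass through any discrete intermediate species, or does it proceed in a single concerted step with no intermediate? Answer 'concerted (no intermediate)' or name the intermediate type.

Backside attack by HS⁻ on the carbon bearing the tosylate: the new C–S bond forms as the C–O bond breaks, with Walden inversion at carbon.
All bond changes occur in one transition state; no discrete intermediate is formed.

concerted (no intermediate)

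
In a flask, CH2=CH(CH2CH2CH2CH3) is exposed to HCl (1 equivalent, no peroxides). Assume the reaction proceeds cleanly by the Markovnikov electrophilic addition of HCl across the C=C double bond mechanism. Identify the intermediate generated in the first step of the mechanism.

Step 1: The π electrons of the C=C bond attack a proton of HCl; Markovnikov addition places the new C–H on the less-substituted alkene carbon, so the positive charge ends up on the more-substituted carbon — a secondary carbocation. The H–Cl bond breaks heterolytically, releasing Cl⁻.
After step 1 the species present is a secondary carbocation.

secondary carbocation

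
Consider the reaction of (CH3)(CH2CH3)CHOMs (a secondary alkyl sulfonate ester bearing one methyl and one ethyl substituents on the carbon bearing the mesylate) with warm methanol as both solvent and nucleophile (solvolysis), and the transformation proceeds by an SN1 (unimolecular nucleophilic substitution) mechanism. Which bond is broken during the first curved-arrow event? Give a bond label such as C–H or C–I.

Step 1: Unassisted departure of MsO⁻ (taking the C–O bonding pair) generates a secondary carbocation.
The bond broken in this step is the C–O bond.

C–O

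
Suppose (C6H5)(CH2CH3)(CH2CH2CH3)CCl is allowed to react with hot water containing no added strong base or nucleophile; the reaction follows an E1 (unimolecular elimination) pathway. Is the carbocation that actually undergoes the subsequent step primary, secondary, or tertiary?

tertiary

Step 1: The C–Cl bond breaks with both electrons going to the chloride; Cl⁻ leaves and a tertiary carbocation remains.
No single 1,2-shift to an adjacent carbon would give a more-substituted cation, so no rearrangement occurs.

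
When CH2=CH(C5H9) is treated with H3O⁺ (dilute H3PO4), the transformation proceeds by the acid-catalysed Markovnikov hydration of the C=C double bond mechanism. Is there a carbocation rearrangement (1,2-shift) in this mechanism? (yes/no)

yes

The first-formed carbocation is secondary.
The adjacent cyclopentyl carbon already bears 2 other carbon substituents and has a hydrogen to migrate; after a 1,2-hydride shift from that carbon the positive charge sits on a tertiary centre.
Tertiary is more stable than secondary, so the shift occurs.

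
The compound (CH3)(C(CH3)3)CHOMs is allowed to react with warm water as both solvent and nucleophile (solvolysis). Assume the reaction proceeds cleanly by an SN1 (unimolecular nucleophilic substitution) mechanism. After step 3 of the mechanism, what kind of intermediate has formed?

oxonium ion

Step 1: Unassisted departure of MsO⁻ (taking the C–O bonding pair) generates a secondary carbocation.
Step 2: A 1,2-methyl shift from the adjacent tert-butyl carbon moves the positive charge from the secondary centre to an adjacent carbon, generating a more stable tertiary carbocation.
Step 3: H2O donates an oxygen lone pair into the empty p orbital of the cation, giving a protonated alcohol (an oxonium ion).
After step 3 the species present is an oxonium ion.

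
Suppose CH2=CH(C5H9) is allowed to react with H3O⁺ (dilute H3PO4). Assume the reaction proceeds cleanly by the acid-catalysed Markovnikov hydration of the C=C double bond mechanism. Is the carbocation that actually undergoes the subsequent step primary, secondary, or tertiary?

tertiary

Step 1: The π electrons of the C=C bond attack a proton of H3O⁺; Markovnikov addition places the new C–H on the less-substituted alkene carbon, so the positive charge ends up on the more-substituted carbon — a secondary carbocation. H2O is released.
Step 2: A 1,2-hydride shift from the adjacent cyclopentyl carbon moves the positive charge from the secondary centre to an adjacent carbon, generating a more stable tertiary carbocation.
The cation rearranges from secondary to tertiary via a 1,2-hydride shift from the adjacent cyclopentyl carbon; the tertiary cation is what reacts next.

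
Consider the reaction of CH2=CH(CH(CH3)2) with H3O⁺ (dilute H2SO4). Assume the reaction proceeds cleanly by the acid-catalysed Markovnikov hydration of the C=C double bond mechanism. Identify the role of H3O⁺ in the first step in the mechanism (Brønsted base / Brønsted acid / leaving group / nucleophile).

Brønsted acid

Step 1: Protonation of the alkene by H3O⁺: the π bond acts as the nucleophile and picks up H⁺, giving the more stable (Markovnikov) secondary carbocation. H2O is released.
H3O⁺ in the first step donates a proton in a proton-transfer step — a Brønsted acid.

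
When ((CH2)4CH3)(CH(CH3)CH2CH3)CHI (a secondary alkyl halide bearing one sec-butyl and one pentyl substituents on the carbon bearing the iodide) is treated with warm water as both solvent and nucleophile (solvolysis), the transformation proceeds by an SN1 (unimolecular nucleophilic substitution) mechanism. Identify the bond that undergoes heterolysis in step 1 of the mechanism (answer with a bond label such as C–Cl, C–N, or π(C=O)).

Step 1: The C–I bond breaks with both electrons going to the iodide; I⁻ leaves and a secondary carbocation remains.
The bond broken in this step is the C–I bond.

C–I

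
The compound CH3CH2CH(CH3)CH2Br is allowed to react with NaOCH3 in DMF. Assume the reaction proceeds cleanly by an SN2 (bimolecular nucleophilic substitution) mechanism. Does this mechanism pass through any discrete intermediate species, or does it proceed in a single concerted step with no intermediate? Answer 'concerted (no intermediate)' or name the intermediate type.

concerted (no intermediate)

The methoxide nucleophile donates a lone pair from O to the α-carbon in a backside attack; simultaneously the C–Br σ-bond breaks and both of its electrons leave with Br⁻. One concerted step with inversion of configuration.
All bond changes occur in one transition state; no discrete intermediate is formed.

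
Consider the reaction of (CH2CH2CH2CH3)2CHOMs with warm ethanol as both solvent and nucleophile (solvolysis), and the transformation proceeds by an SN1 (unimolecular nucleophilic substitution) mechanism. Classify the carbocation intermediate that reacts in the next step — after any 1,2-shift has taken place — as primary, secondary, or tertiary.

secondary

Step 1: Unassisted departure of MsO⁻ (taking the C–O bonding pair) generates a secondary carbocation.
No single 1,2-shift to an adjacent carbon would give a more-substituted cation, so no rearrangement occurs.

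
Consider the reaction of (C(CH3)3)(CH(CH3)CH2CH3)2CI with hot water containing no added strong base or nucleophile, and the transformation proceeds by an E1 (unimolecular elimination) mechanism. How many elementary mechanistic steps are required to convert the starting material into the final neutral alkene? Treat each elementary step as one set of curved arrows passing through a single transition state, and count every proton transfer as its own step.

Step 1: Ionisation: the C–I σ-bond cleaves heterolytically; both bonding electrons depart with I⁻, leaving a tertiary carbocation at the α-carbon.
(No 1,2-shift: no single shift to an adjacent carbon would give a more stable cation.)
Step 2: A weak base (a water molecule from the solvent) removes a proton from a carbon adjacent to the cationic centre; the electrons of that C–H bond become the new π(C=C) bond, giving the alkene.
Total: 2 elementary steps.

2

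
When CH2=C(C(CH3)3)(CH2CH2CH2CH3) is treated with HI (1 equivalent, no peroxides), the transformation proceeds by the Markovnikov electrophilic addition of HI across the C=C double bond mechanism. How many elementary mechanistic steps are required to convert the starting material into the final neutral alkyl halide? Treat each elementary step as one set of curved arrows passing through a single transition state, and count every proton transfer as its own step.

Step 1: The π electrons of the C=C bond attack a proton of HI; Markovnikov addition places the new C–H on the less-substituted alkene carbon, so the positive charge ends up on the more-substituted carbon — a tertiary carbocation. The H–I bond breaks heterolytically, releasing I⁻.
(No 1,2-shift: no single shift to an adjacent carbon would give a more stable cation.)
Step 2: Nucleophilic attack by I⁻ on the carbocation completes the addition, giving R–I.
Total: 2 elementary steps.

2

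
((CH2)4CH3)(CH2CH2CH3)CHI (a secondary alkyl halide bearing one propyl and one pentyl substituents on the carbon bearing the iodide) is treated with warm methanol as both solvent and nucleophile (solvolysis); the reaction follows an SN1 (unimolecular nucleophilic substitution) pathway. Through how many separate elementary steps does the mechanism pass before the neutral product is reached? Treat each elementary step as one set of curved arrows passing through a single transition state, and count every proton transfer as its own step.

Step 1: Unassisted departure of I⁻ (taking the C–I bonding pair) generates a secondary carbocation.
(No 1,2-shift: no single shift to an adjacent carbon would give a more stable cation.)
Step 2: CH3OH donates an oxygen lone pair into the empty p orbital of the cation, giving a protonated ether (an oxonium ion).
Step 3: Deprotonation of the oxonium oxygen by solvent methanol yields the neutral ether.
Total: 3 elementary steps.

3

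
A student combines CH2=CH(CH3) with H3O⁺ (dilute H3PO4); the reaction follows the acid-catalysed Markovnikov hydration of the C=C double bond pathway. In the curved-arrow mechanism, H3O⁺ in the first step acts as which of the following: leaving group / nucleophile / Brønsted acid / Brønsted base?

Brønsted acid

Step 1: The π electrons of the C=C bond attack a proton of H3O⁺; Markovnikov addition places the new C–H on the less-substituted alkene carbon, so the positive charge ends up on the more-substituted carbon — a secondary carbocation. H2O is released.
H3O⁺ in the first step donates a proton in a proton-transfer step — a Brønsted acid.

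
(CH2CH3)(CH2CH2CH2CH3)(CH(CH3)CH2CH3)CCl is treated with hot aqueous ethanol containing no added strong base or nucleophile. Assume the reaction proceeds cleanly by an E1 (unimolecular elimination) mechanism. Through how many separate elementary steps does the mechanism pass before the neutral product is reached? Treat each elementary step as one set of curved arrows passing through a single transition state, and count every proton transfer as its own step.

2

Step 1: Unassisted departure of Cl⁻ (taking the C–Cl bonding pair) generates a tertiary carbocation.
(No 1,2-shift: no single shift to an adjacent carbon would give a more stable cation.)
Step 2: Loss of a β-proton to a water (or ethanol) molecule of the solvent: the C–H bonding pair collapses toward the cationic carbon to form the C=C π bond, yielding the alkene.
Total: 2 elementary steps.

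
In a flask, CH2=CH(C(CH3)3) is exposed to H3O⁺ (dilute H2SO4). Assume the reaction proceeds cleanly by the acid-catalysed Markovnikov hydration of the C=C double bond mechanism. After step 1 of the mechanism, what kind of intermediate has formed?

Step 1: The π electrons of the C=C bond attack a proton of H3O⁺; Markovnikov addition places the new C–H on the less-substituted alkene carbon, so the positive charge ends up on the more-substituted carbon — a secondary carbocation. H2O is released.
After step 1 the species present is a secondary carbocation.

secondary carbocation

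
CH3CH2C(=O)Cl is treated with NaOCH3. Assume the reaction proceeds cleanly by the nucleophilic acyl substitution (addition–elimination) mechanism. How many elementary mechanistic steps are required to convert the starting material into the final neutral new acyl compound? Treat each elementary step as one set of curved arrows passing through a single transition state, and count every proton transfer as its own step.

2

Step 1: CH3O⁻ adds to the carbonyl carbon; the C=O π electrons shift onto oxygen and a tetrahedral alkoxide intermediate forms.
Step 2: Collapse of the tetrahedral intermediate: the alkoxide oxygen pushes its lone pair back to re-form C=O while Cl⁻ leaves.
Total: 2 elementary steps.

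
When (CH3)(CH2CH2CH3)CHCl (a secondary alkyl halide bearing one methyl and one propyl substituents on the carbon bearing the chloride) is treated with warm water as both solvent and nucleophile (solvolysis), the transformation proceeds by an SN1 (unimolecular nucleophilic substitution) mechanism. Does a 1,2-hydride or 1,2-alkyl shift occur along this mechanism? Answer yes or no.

no

The first-formed carbocation is secondary.
No single 1,2-shift to an adjacent carbon would produce a more-substituted cation than the one already present, so no rearrangement occurs.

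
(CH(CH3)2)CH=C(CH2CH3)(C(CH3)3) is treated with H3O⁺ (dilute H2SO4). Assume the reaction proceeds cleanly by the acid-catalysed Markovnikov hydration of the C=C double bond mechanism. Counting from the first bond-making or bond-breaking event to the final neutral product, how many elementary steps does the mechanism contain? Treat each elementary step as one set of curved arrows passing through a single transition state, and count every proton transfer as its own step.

3

Step 1: The π electrons of the C=C bond attack a proton of H3O⁺; Markovnikov addition places the new C–H on the less-substituted alkene carbon, so the positive charge ends up on the more-substituted carbon — a tertiary carbocation. H2O is released.
(No 1,2-shift: no single shift to an adjacent carbon would give a more stable cation.)
Step 2: Water acts as the nucleophile: an oxygen lone pair bonds to the cationic carbon, giving an oxonium-ion intermediate.
Step 3: Deprotonation of the oxonium ion by a water molecule delivers the neutral alcohol and regenerates the acid catalyst.
Total: 3 elementary steps.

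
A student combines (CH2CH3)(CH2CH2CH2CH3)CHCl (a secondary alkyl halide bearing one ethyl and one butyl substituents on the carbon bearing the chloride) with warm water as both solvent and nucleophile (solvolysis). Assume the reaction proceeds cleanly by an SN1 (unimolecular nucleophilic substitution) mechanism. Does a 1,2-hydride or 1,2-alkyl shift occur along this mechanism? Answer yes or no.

no

The first-formed carbocation is secondary.
No single 1,2-shift to an adjacent carbon would produce a more-substituted cation than the one already present, so no rearrangement occurs.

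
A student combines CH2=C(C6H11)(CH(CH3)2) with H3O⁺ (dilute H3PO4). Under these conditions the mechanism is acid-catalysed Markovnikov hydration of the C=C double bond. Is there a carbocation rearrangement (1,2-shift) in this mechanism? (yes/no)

no

The first-formed carbocation is tertiary.
No single 1,2-shift to an adjacent carbon would produce a more-substituted cation than the one already present, so no rearrangement occurs.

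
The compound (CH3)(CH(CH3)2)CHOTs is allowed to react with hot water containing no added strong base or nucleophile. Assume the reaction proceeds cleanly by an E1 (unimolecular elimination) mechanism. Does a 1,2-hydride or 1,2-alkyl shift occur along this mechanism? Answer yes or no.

yes

The first-formed carbocation is secondary.
The adjacent isopropyl carbon already bears 2 other carbon substituents and has a hydrogen to migrate; after a 1,2-hydride shift from that carbon the positive charge sits on a tertiary centre.
Tertiary is more stable than secondary, so the shift occurs.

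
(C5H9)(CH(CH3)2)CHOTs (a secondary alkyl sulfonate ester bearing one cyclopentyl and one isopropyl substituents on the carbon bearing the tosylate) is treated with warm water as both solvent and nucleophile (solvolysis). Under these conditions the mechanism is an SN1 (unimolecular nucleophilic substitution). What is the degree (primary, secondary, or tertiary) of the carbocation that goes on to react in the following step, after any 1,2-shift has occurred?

Step 1: Unassisted departure of TsO⁻ (taking the C–O bonding pair) generates a secondary carbocation.
Step 2: A 1,2-hydride shift from the adjacent cyclopentyl carbon moves the positive charge from the secondary centre to an adjacent carbon, generating a more stable tertiary carbocation.
The cation rearranges from secondary to tertiary via a 1,2-hydride shift from the adjacent cyclopentyl carbon; the tertiary cation is what reacts next.

tertiary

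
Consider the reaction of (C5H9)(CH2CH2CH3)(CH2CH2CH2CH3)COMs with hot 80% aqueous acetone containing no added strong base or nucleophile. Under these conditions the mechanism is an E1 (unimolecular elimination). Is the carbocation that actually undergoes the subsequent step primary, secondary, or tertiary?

tertiary

Step 1: The C–O bond breaks with both electrons going to the mesylate; MsO⁻ leaves and a tertiary carbocation remains.
No single 1,2-shift to an adjacent carbon would give a more-substituted cation, so no rearrangement occurs.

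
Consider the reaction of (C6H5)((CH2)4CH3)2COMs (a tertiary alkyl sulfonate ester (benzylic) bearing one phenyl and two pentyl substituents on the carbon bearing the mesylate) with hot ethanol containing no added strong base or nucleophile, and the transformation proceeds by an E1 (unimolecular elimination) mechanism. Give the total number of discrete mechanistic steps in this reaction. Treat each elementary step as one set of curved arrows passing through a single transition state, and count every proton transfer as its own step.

Step 1: Unassisted departure of MsO⁻ (taking the C–O bonding pair) generates a tertiary carbocation.
(No 1,2-shift: no single shift to an adjacent carbon would give a more stable cation.)
Step 2: An ethanol molecule (solvent) deprotonates a β-carbon; as the C–H bond breaks, those electrons form the new alkene π bond.
Total: 2 elementary steps.

2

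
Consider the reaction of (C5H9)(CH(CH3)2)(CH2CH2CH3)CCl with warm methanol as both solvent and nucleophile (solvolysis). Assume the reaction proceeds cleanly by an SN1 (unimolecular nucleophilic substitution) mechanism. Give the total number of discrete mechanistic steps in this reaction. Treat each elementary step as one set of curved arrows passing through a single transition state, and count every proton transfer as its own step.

Step 1: Ionisation: the C–Cl σ-bond cleaves heterolytically; both bonding electrons depart with Cl⁻, leaving a tertiary carbocation at the α-carbon.
(No 1,2-shift: no single shift to an adjacent carbon would give a more stable cation.)
Step 2: A lone pair on the oxygen of CH3OH attacks the carbocation, forming a new C–O σ-bond and an oxonium ion.
Step 3: Proton transfer from the O–H of the oxonium ion to a solvent molecule delivers the neutral ether.
Total: 3 elementary steps.

3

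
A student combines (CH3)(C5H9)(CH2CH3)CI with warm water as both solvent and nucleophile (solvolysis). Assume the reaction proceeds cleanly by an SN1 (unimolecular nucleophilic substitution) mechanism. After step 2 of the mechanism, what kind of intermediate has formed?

Step 1: Unassisted departure of I⁻ (taking the C–I bonding pair) generates a tertiary carbocation.
Step 2: A lone pair on the oxygen of H2O attacks the carbocation, forming a new C–O σ-bond and an oxonium ion.
After step 2 the species present is an oxonium ion.

oxonium ion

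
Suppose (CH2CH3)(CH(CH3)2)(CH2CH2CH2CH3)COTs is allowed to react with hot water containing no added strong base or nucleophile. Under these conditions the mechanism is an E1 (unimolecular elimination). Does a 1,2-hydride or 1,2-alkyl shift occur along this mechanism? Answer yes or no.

no

The first-formed carbocation is tertiary.
No single 1,2-shift to an adjacent carbon would produce a more-substituted cation than the one already present, so no rearrangement occurs.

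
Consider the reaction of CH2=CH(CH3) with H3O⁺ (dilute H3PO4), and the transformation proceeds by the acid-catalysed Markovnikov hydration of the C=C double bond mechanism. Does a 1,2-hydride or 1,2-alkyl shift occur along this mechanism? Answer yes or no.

no

The first-formed carbocation is secondary.
No single 1,2-shift to an adjacent carbon would produce a more-substituted cation than the one already present, so no rearrangement occurs.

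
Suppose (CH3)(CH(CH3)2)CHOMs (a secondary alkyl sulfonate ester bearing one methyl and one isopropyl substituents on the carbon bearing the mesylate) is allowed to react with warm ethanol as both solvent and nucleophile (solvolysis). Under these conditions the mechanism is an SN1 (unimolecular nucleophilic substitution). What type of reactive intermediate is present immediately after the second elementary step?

Step 1: Ionisation: the C–O σ-bond cleaves heterolytically; both bonding electrons depart with MsO⁻, leaving a secondary carbocation at the α-carbon.
Step 2: A 1,2-hydride shift from the adjacent isopropyl carbon moves the positive charge from the secondary centre to an adjacent carbon, generating a more stable tertiary carbocation.
After step 2 the species present is a tertiary carbocation.

tertiary carbocation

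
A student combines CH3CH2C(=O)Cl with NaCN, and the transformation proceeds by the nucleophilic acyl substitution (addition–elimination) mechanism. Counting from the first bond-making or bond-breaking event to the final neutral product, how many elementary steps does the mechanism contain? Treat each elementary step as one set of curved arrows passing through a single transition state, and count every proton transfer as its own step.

Step 1: CN⁻ adds to the carbonyl carbon; the C=O π electrons shift onto oxygen and a tetrahedral alkoxide intermediate forms.
Step 2: Elimination step: re-formation of the carbonyl π bond drives out Cl⁻, giving the new acyl compound.
Total: 2 elementary steps.

2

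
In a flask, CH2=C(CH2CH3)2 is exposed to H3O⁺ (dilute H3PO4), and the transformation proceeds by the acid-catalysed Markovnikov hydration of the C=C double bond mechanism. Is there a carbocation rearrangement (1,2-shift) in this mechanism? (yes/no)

The first-formed carbocation is tertiary.
No single 1,2-shift to an adjacent carbon would produce a more-substituted cation than the one already present, so no rearrangement occurs.

no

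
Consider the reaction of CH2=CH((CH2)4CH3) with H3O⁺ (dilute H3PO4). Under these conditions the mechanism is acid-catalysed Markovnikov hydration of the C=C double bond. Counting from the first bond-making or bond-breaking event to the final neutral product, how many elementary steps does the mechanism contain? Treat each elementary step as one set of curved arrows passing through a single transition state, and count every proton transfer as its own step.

Step 1: The π electrons of the C=C bond attack a proton of H3O⁺; Markovnikov addition places the new C–H on the less-substituted alkene carbon, so the positive charge ends up on the more-substituted carbon — a secondary carbocation. H2O is released.
(No 1,2-shift: no single shift to an adjacent carbon would give a more stable cation.)
Step 2: Water acts as the nucleophile: an oxygen lone pair bonds to the cationic carbon, giving an oxonium-ion intermediate.
Step 3: Deprotonation of the oxonium ion by a water molecule delivers the neutral alcohol and regenerates the acid catalyst.
Total: 3 elementary steps.

3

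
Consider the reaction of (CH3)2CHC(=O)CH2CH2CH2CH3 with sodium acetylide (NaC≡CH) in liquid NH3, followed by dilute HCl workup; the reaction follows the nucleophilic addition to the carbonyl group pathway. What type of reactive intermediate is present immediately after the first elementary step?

tetrahedral alkoxide intermediate

Step 1: Nucleophilic addition: HC≡C⁻ adds to the carbonyl carbon, pushing the π(C=O) electron pair onto oxygen and giving a tetrahedral alkoxide.
After step 1 the species present is a tetrahedral alkoxide intermediate.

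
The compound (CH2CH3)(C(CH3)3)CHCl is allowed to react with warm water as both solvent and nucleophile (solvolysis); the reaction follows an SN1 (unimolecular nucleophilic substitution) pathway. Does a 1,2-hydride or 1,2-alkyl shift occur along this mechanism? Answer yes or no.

yes

The first-formed carbocation is secondary.
The adjacent tert-butyl carbon has no hydrogen but bears methyl groups; migration of one methyl with its bonding pair (a 1,2-methyl shift) places the charge on a tertiary centre.
Tertiary is more stable than secondary, so the shift occurs.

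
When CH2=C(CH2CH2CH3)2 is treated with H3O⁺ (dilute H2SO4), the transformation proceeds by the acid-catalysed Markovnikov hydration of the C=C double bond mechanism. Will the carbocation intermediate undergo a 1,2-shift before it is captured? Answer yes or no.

The first-formed carbocation is tertiary.
No single 1,2-shift to an adjacent carbon would produce a more-substituted cation than the one already present, so no rearrangement occurs.

no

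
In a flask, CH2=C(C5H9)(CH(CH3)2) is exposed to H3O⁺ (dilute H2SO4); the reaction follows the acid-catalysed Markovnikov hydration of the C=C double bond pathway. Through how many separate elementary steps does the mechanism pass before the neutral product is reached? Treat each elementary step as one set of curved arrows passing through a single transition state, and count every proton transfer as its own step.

3

Step 1: Electrophilic addition begins with the π(C=C) electrons forming a bond to the proton of H3O⁺. Following Markovnikov's rule, the resulting cation is tertiary. H2O is released.
(No 1,2-shift: no single shift to an adjacent carbon would give a more stable cation.)
Step 2: Water acts as the nucleophile: an oxygen lone pair bonds to the cationic carbon, giving an oxonium-ion intermediate.
Step 3: Deprotonation of the oxonium ion by a water molecule delivers the neutral alcohol and regenerates the acid catalyst.
Total: 3 elementary steps.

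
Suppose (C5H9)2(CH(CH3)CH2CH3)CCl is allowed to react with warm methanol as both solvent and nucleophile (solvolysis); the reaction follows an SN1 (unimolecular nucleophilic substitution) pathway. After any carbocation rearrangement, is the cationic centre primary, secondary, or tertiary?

tertiary

Step 1: Rate-determining heterolysis of the C–Cl bond gives Cl⁻ and a tertiary carbocation.
No single 1,2-shift to an adjacent carbon would give a more-substituted cation, so no rearrangement occurs.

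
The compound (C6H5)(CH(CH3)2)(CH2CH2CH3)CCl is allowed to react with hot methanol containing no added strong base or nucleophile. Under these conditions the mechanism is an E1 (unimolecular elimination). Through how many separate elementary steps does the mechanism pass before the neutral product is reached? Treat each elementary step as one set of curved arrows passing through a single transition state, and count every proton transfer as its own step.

Step 1: Unassisted departure of Cl⁻ (taking the C–Cl bonding pair) generates a tertiary carbocation.
(No 1,2-shift: no single shift to an adjacent carbon would give a more stable cation.)
Step 2: A weak base (a methanol molecule from the solvent) removes a proton from a carbon adjacent to the cationic centre; the electrons of that C–H bond become the new π(C=C) bond, giving the alkene.
Total: 2 elementary steps.

2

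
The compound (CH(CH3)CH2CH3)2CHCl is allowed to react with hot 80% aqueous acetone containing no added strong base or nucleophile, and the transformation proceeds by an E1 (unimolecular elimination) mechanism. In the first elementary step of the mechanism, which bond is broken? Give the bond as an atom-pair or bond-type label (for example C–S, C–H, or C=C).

C–Cl

Step 1: Ionisation: the C–Cl σ-bond cleaves heterolytically; both bonding electrons depart with Cl⁻, leaving a secondary carbocation at the α-carbon.
The bond broken in this step is the C–Cl bond.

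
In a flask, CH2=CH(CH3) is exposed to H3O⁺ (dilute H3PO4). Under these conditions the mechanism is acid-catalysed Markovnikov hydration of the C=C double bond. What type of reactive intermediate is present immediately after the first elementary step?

Step 1: Protonation of the alkene by H3O⁺: the π bond acts as the nucleophile and picks up H⁺, giving the more stable (Markovnikov) secondary carbocation. H2O is released.
After step 1 the species present is a secondary carbocation.

secondary carbocation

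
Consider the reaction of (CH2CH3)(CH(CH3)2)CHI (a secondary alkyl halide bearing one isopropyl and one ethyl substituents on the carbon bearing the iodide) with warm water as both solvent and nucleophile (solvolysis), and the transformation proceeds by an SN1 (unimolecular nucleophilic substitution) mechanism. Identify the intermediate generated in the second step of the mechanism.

tertiary carbocation

Step 1: Rate-determining heterolysis of the C–I bond gives I⁻ and a secondary carbocation.
Step 2: A 1,2-hydride shift from the adjacent isopropyl carbon moves the positive charge from the secondary centre to an adjacent carbon, generating a more stable tertiary carbocation.
After step 2 the species present is a tertiary carbocation.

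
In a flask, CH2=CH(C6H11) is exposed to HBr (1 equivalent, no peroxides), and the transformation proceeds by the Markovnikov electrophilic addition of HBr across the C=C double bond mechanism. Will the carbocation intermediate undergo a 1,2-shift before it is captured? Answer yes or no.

yes

The first-formed carbocation is secondary.
The adjacent cyclohexyl carbon already bears 2 other carbon substituents and has a hydrogen to migrate; after a 1,2-hydride shift from that carbon the positive charge sits on a tertiary centre.
Tertiary is more stable than secondary, so the shift occurs.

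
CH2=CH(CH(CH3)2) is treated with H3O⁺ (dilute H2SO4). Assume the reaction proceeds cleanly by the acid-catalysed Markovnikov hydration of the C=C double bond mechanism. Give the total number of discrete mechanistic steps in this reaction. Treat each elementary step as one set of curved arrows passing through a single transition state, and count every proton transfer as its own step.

Step 1: The π electrons of the C=C bond attack a proton of H3O⁺; Markovnikov addition places the new C–H on the less-substituted alkene carbon, so the positive charge ends up on the more-substituted carbon — a secondary carbocation. H2O is released.
Step 2: A 1,2-hydride shift from the adjacent isopropyl carbon moves the positive charge from the secondary centre to an adjacent carbon, generating a more stable tertiary carbocation.
Step 3: Nucleophilic capture of the cation by H2O produces the protonated alcohol (an oxonium ion).
Step 4: Proton transfer from the O–H of the oxonium ion to H2O completes the catalytic cycle and yields the alcohol.
Total: 4 elementary steps.

4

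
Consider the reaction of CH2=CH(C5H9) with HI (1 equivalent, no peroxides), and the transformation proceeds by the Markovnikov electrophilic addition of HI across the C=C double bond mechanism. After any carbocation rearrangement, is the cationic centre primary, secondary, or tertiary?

tertiary

Step 1: Electrophilic addition begins with the π(C=C) electrons forming a bond to the proton of HI. Following Markovnikov's rule, the resulting cation is secondary. The H–I bond breaks heterolytically, releasing I⁻.
Step 2: A 1,2-hydride shift from the adjacent cyclopentyl carbon moves the positive charge from the secondary centre to an adjacent carbon, generating a more stable tertiary carbocation.
The cation rearranges from secondary to tertiary via a 1,2-hydride shift from the adjacent cyclopentyl carbon; the tertiary cation is what reacts next.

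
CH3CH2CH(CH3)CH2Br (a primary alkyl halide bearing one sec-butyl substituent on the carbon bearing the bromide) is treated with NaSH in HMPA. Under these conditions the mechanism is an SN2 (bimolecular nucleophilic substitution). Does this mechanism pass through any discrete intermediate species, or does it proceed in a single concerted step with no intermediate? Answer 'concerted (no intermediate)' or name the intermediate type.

Backside attack by HS⁻ on the carbon bearing the bromide: the new C–S bond forms as the C–Br bond breaks, with Walden inversion at carbon.
All bond changes occur in one transition state; no discrete intermediate is formed.

concerted (no intermediate)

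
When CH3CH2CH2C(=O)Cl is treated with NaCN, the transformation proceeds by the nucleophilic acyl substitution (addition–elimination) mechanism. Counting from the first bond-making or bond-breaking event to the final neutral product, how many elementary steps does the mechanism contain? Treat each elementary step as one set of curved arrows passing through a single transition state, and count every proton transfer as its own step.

2

Step 1: CN⁻ adds to the carbonyl carbon; the C=O π electrons shift onto oxygen and a tetrahedral alkoxide intermediate forms.
Step 2: Collapse of the tetrahedral intermediate: the alkoxide oxygen pushes its lone pair back to re-form C=O while Cl⁻ leaves.
Total: 2 elementary steps.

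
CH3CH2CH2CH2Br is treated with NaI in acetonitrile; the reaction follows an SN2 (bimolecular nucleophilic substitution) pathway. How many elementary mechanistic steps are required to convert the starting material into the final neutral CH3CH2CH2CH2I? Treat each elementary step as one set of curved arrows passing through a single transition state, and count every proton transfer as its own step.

1

Step 1: I⁻ attacks the back face of the α-carbon while Br⁻ departs with the C–Br bonding pair — a single concerted displacement through a pentacoordinate transition state.
Total: 1 elementary step.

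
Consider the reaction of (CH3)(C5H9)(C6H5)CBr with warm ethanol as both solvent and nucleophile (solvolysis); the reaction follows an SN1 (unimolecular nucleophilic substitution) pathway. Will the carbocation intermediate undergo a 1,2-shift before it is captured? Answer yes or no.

The first-formed carbocation is tertiary.
No single 1,2-shift to an adjacent carbon would produce a more-substituted cation than the one already present, so no rearrangement occurs.

no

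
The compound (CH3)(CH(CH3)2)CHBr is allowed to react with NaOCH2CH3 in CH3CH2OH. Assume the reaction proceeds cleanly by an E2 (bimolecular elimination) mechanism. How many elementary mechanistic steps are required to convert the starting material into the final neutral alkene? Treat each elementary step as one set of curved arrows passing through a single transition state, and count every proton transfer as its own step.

Step 1: Concerted anti-periplanar elimination: CH3CH2O⁻ abstracts a β-H while Br⁻ leaves, and the C–H electrons become the new C=C π bond — all in a single transition state.
Total: 1 elementary step.

1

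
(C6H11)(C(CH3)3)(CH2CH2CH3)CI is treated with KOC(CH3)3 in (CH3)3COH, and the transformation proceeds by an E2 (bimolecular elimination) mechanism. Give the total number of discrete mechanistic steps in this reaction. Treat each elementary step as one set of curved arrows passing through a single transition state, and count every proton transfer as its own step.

1

Step 1: The strong base (CH3)3CO⁻ removes a β-hydrogen; in the same concerted event the electrons of the breaking C–H bond form the new π(C=C) bond and the C–I σ-bond breaks, expelling I⁻. Anti-periplanar geometry; one transition state.
Total: 1 elementary step.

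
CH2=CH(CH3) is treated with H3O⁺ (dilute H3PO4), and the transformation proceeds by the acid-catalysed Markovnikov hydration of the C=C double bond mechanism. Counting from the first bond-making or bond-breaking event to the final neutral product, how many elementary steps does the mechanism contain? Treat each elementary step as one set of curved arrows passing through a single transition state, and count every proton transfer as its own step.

3

Step 1: The π electrons of the C=C bond attack a proton of H3O⁺; Markovnikov addition places the new C–H on the less-substituted alkene carbon, so the positive charge ends up on the more-substituted carbon — a secondary carbocation. H2O is released.
(No 1,2-shift: no single shift to an adjacent carbon would give a more stable cation.)
Step 2: Nucleophilic capture of the cation by H2O produces the protonated alcohol (an oxonium ion).
Step 3: Deprotonation of the oxonium ion by a water molecule delivers the neutral alcohol and regenerates the acid catalyst.
Total: 3 elementary steps.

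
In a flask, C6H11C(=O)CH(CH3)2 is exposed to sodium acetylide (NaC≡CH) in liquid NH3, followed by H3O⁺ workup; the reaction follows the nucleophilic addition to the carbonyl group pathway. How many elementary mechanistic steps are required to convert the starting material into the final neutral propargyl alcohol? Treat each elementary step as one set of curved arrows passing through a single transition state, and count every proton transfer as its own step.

Step 1: HC≡C⁻ attacks the sp² carbonyl carbon; the C=O π bond breaks and the electrons end up as a lone pair on the alkoxide oxygen of the tetrahedral intermediate.
Step 2: On H3O⁺ workup the alkoxide oxygen is protonated, giving a propargyl alcohol.
Total: 2 elementary steps.

2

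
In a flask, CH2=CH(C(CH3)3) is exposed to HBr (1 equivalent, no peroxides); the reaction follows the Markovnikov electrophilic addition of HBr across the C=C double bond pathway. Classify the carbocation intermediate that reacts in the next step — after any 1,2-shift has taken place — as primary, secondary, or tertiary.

Step 1: Electrophilic addition begins with the π(C=C) electrons forming a bond to the proton of HBr. Following Markovnikov's rule, the resulting cation is secondary. The H–Br bond breaks heterolytically, releasing Br⁻.
Step 2: A methyl group with its bonding pair migrates from the adjacent tert-butyl carbon to the cationic centre — a 1,2-methyl shift — upgrading the secondary cation to a tertiary one.
The cation rearranges from secondary to tertiary via a 1,2-methyl shift from the adjacent tert-butyl carbon; the tertiary cation is what reacts next.

tertiary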